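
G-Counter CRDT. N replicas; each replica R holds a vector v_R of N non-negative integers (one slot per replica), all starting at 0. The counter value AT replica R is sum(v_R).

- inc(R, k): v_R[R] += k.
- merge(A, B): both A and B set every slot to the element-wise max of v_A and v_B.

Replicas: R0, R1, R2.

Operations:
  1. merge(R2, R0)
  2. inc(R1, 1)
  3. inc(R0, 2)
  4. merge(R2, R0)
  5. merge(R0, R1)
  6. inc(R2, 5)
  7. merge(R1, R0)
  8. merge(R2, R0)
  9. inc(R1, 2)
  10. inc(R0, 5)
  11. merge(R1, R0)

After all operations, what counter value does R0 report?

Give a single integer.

Answer: 15

Derivation:
Op 1: merge R2<->R0 -> R2=(0,0,0) R0=(0,0,0)
Op 2: inc R1 by 1 -> R1=(0,1,0) value=1
Op 3: inc R0 by 2 -> R0=(2,0,0) value=2
Op 4: merge R2<->R0 -> R2=(2,0,0) R0=(2,0,0)
Op 5: merge R0<->R1 -> R0=(2,1,0) R1=(2,1,0)
Op 6: inc R2 by 5 -> R2=(2,0,5) value=7
Op 7: merge R1<->R0 -> R1=(2,1,0) R0=(2,1,0)
Op 8: merge R2<->R0 -> R2=(2,1,5) R0=(2,1,5)
Op 9: inc R1 by 2 -> R1=(2,3,0) value=5
Op 10: inc R0 by 5 -> R0=(7,1,5) value=13
Op 11: merge R1<->R0 -> R1=(7,3,5) R0=(7,3,5)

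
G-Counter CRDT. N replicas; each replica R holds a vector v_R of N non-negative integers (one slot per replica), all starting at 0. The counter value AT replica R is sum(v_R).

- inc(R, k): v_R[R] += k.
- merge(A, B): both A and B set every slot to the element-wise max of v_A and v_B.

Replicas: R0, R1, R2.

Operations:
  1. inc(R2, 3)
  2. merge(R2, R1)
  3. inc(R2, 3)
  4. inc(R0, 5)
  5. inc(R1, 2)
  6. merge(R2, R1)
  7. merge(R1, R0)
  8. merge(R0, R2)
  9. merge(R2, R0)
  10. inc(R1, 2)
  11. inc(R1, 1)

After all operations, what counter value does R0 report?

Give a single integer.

Answer: 13

Derivation:
Op 1: inc R2 by 3 -> R2=(0,0,3) value=3
Op 2: merge R2<->R1 -> R2=(0,0,3) R1=(0,0,3)
Op 3: inc R2 by 3 -> R2=(0,0,6) value=6
Op 4: inc R0 by 5 -> R0=(5,0,0) value=5
Op 5: inc R1 by 2 -> R1=(0,2,3) value=5
Op 6: merge R2<->R1 -> R2=(0,2,6) R1=(0,2,6)
Op 7: merge R1<->R0 -> R1=(5,2,6) R0=(5,2,6)
Op 8: merge R0<->R2 -> R0=(5,2,6) R2=(5,2,6)
Op 9: merge R2<->R0 -> R2=(5,2,6) R0=(5,2,6)
Op 10: inc R1 by 2 -> R1=(5,4,6) value=15
Op 11: inc R1 by 1 -> R1=(5,5,6) value=16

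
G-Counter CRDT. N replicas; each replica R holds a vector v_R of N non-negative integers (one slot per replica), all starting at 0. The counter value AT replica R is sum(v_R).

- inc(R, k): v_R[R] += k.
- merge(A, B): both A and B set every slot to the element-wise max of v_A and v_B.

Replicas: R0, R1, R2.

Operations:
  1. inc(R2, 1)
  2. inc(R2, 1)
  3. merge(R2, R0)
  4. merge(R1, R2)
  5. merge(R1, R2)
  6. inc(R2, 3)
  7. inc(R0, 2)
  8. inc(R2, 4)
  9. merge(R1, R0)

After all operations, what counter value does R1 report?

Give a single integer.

Answer: 4

Derivation:
Op 1: inc R2 by 1 -> R2=(0,0,1) value=1
Op 2: inc R2 by 1 -> R2=(0,0,2) value=2
Op 3: merge R2<->R0 -> R2=(0,0,2) R0=(0,0,2)
Op 4: merge R1<->R2 -> R1=(0,0,2) R2=(0,0,2)
Op 5: merge R1<->R2 -> R1=(0,0,2) R2=(0,0,2)
Op 6: inc R2 by 3 -> R2=(0,0,5) value=5
Op 7: inc R0 by 2 -> R0=(2,0,2) value=4
Op 8: inc R2 by 4 -> R2=(0,0,9) value=9
Op 9: merge R1<->R0 -> R1=(2,0,2) R0=(2,0,2)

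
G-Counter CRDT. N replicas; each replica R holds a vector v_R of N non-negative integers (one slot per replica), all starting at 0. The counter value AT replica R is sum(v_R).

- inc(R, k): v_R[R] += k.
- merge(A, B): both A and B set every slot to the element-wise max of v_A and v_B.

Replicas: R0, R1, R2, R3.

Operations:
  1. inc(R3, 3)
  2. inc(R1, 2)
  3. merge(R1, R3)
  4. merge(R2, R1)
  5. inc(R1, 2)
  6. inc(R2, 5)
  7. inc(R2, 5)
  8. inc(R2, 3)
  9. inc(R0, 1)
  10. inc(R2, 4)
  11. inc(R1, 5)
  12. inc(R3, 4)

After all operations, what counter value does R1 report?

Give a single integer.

Answer: 12

Derivation:
Op 1: inc R3 by 3 -> R3=(0,0,0,3) value=3
Op 2: inc R1 by 2 -> R1=(0,2,0,0) value=2
Op 3: merge R1<->R3 -> R1=(0,2,0,3) R3=(0,2,0,3)
Op 4: merge R2<->R1 -> R2=(0,2,0,3) R1=(0,2,0,3)
Op 5: inc R1 by 2 -> R1=(0,4,0,3) value=7
Op 6: inc R2 by 5 -> R2=(0,2,5,3) value=10
Op 7: inc R2 by 5 -> R2=(0,2,10,3) value=15
Op 8: inc R2 by 3 -> R2=(0,2,13,3) value=18
Op 9: inc R0 by 1 -> R0=(1,0,0,0) value=1
Op 10: inc R2 by 4 -> R2=(0,2,17,3) value=22
Op 11: inc R1 by 5 -> R1=(0,9,0,3) value=12
Op 12: inc R3 by 4 -> R3=(0,2,0,7) value=9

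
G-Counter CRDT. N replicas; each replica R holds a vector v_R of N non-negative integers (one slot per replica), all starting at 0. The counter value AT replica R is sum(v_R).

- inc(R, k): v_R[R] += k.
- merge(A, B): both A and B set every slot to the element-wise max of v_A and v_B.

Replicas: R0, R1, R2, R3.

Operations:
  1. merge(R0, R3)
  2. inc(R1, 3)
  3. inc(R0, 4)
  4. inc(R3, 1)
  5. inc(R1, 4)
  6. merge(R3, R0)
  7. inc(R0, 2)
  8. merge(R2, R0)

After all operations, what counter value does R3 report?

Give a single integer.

Answer: 5

Derivation:
Op 1: merge R0<->R3 -> R0=(0,0,0,0) R3=(0,0,0,0)
Op 2: inc R1 by 3 -> R1=(0,3,0,0) value=3
Op 3: inc R0 by 4 -> R0=(4,0,0,0) value=4
Op 4: inc R3 by 1 -> R3=(0,0,0,1) value=1
Op 5: inc R1 by 4 -> R1=(0,7,0,0) value=7
Op 6: merge R3<->R0 -> R3=(4,0,0,1) R0=(4,0,0,1)
Op 7: inc R0 by 2 -> R0=(6,0,0,1) value=7
Op 8: merge R2<->R0 -> R2=(6,0,0,1) R0=(6,0,0,1)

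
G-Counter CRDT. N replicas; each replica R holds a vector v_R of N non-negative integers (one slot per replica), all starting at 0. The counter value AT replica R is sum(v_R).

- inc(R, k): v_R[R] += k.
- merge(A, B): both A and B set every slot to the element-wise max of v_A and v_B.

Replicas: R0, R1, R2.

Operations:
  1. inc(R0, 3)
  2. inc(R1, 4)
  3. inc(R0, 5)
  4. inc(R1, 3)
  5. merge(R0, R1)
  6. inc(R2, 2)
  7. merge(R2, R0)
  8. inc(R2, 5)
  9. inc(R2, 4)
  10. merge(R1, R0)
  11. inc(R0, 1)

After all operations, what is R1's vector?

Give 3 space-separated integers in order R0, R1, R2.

Op 1: inc R0 by 3 -> R0=(3,0,0) value=3
Op 2: inc R1 by 4 -> R1=(0,4,0) value=4
Op 3: inc R0 by 5 -> R0=(8,0,0) value=8
Op 4: inc R1 by 3 -> R1=(0,7,0) value=7
Op 5: merge R0<->R1 -> R0=(8,7,0) R1=(8,7,0)
Op 6: inc R2 by 2 -> R2=(0,0,2) value=2
Op 7: merge R2<->R0 -> R2=(8,7,2) R0=(8,7,2)
Op 8: inc R2 by 5 -> R2=(8,7,7) value=22
Op 9: inc R2 by 4 -> R2=(8,7,11) value=26
Op 10: merge R1<->R0 -> R1=(8,7,2) R0=(8,7,2)
Op 11: inc R0 by 1 -> R0=(9,7,2) value=18

Answer: 8 7 2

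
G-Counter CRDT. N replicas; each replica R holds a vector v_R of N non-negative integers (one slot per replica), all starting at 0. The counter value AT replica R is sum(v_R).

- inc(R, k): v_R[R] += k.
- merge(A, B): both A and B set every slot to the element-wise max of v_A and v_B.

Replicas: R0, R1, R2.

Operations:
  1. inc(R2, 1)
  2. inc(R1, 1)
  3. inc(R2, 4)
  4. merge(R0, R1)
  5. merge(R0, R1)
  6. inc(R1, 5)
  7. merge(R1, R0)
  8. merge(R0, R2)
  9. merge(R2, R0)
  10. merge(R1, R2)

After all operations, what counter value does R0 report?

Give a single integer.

Answer: 11

Derivation:
Op 1: inc R2 by 1 -> R2=(0,0,1) value=1
Op 2: inc R1 by 1 -> R1=(0,1,0) value=1
Op 3: inc R2 by 4 -> R2=(0,0,5) value=5
Op 4: merge R0<->R1 -> R0=(0,1,0) R1=(0,1,0)
Op 5: merge R0<->R1 -> R0=(0,1,0) R1=(0,1,0)
Op 6: inc R1 by 5 -> R1=(0,6,0) value=6
Op 7: merge R1<->R0 -> R1=(0,6,0) R0=(0,6,0)
Op 8: merge R0<->R2 -> R0=(0,6,5) R2=(0,6,5)
Op 9: merge R2<->R0 -> R2=(0,6,5) R0=(0,6,5)
Op 10: merge R1<->R2 -> R1=(0,6,5) R2=(0,6,5)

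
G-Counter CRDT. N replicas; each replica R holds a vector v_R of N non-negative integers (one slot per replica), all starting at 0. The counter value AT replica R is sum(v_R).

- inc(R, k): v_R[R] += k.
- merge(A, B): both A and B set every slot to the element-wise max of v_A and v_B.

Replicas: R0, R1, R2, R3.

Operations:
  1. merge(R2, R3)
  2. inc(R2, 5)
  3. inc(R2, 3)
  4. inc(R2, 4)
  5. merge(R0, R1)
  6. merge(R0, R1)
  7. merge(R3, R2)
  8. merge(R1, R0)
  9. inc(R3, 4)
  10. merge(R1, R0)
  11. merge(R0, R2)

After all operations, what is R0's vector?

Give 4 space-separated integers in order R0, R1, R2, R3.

Op 1: merge R2<->R3 -> R2=(0,0,0,0) R3=(0,0,0,0)
Op 2: inc R2 by 5 -> R2=(0,0,5,0) value=5
Op 3: inc R2 by 3 -> R2=(0,0,8,0) value=8
Op 4: inc R2 by 4 -> R2=(0,0,12,0) value=12
Op 5: merge R0<->R1 -> R0=(0,0,0,0) R1=(0,0,0,0)
Op 6: merge R0<->R1 -> R0=(0,0,0,0) R1=(0,0,0,0)
Op 7: merge R3<->R2 -> R3=(0,0,12,0) R2=(0,0,12,0)
Op 8: merge R1<->R0 -> R1=(0,0,0,0) R0=(0,0,0,0)
Op 9: inc R3 by 4 -> R3=(0,0,12,4) value=16
Op 10: merge R1<->R0 -> R1=(0,0,0,0) R0=(0,0,0,0)
Op 11: merge R0<->R2 -> R0=(0,0,12,0) R2=(0,0,12,0)

Answer: 0 0 12 0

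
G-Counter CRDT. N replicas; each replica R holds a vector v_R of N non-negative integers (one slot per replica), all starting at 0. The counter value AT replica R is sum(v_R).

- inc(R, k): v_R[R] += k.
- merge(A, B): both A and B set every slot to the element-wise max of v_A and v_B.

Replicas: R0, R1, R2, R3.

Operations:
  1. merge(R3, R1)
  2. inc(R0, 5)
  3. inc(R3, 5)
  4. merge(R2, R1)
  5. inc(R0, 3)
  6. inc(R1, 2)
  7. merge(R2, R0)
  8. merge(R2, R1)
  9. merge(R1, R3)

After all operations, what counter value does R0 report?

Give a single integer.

Op 1: merge R3<->R1 -> R3=(0,0,0,0) R1=(0,0,0,0)
Op 2: inc R0 by 5 -> R0=(5,0,0,0) value=5
Op 3: inc R3 by 5 -> R3=(0,0,0,5) value=5
Op 4: merge R2<->R1 -> R2=(0,0,0,0) R1=(0,0,0,0)
Op 5: inc R0 by 3 -> R0=(8,0,0,0) value=8
Op 6: inc R1 by 2 -> R1=(0,2,0,0) value=2
Op 7: merge R2<->R0 -> R2=(8,0,0,0) R0=(8,0,0,0)
Op 8: merge R2<->R1 -> R2=(8,2,0,0) R1=(8,2,0,0)
Op 9: merge R1<->R3 -> R1=(8,2,0,5) R3=(8,2,0,5)

Answer: 8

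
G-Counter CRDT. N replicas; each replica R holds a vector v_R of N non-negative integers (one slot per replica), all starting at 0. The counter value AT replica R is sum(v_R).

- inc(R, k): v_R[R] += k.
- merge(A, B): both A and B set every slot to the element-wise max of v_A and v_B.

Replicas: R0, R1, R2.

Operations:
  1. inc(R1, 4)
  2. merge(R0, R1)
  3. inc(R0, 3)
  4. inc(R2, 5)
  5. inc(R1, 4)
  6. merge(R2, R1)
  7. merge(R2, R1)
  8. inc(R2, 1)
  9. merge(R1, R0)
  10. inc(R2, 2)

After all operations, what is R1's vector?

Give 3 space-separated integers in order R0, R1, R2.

Answer: 3 8 5

Derivation:
Op 1: inc R1 by 4 -> R1=(0,4,0) value=4
Op 2: merge R0<->R1 -> R0=(0,4,0) R1=(0,4,0)
Op 3: inc R0 by 3 -> R0=(3,4,0) value=7
Op 4: inc R2 by 5 -> R2=(0,0,5) value=5
Op 5: inc R1 by 4 -> R1=(0,8,0) value=8
Op 6: merge R2<->R1 -> R2=(0,8,5) R1=(0,8,5)
Op 7: merge R2<->R1 -> R2=(0,8,5) R1=(0,8,5)
Op 8: inc R2 by 1 -> R2=(0,8,6) value=14
Op 9: merge R1<->R0 -> R1=(3,8,5) R0=(3,8,5)
Op 10: inc R2 by 2 -> R2=(0,8,8) value=16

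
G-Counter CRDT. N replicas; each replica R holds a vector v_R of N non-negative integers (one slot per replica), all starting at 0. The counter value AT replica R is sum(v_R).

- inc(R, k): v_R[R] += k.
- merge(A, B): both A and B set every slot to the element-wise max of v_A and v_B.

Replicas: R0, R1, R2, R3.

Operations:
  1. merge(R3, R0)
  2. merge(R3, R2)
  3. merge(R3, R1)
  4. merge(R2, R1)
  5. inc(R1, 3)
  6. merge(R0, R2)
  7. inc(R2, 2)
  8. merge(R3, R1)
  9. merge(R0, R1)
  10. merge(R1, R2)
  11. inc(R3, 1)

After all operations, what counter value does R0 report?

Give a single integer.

Answer: 3

Derivation:
Op 1: merge R3<->R0 -> R3=(0,0,0,0) R0=(0,0,0,0)
Op 2: merge R3<->R2 -> R3=(0,0,0,0) R2=(0,0,0,0)
Op 3: merge R3<->R1 -> R3=(0,0,0,0) R1=(0,0,0,0)
Op 4: merge R2<->R1 -> R2=(0,0,0,0) R1=(0,0,0,0)
Op 5: inc R1 by 3 -> R1=(0,3,0,0) value=3
Op 6: merge R0<->R2 -> R0=(0,0,0,0) R2=(0,0,0,0)
Op 7: inc R2 by 2 -> R2=(0,0,2,0) value=2
Op 8: merge R3<->R1 -> R3=(0,3,0,0) R1=(0,3,0,0)
Op 9: merge R0<->R1 -> R0=(0,3,0,0) R1=(0,3,0,0)
Op 10: merge R1<->R2 -> R1=(0,3,2,0) R2=(0,3,2,0)
Op 11: inc R3 by 1 -> R3=(0,3,0,1) value=4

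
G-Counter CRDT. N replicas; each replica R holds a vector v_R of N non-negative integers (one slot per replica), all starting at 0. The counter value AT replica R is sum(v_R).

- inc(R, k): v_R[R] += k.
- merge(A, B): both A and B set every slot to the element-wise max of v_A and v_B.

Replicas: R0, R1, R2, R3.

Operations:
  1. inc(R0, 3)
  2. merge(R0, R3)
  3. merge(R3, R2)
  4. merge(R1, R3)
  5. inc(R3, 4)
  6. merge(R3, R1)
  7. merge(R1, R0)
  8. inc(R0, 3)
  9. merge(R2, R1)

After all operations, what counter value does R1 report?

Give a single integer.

Answer: 7

Derivation:
Op 1: inc R0 by 3 -> R0=(3,0,0,0) value=3
Op 2: merge R0<->R3 -> R0=(3,0,0,0) R3=(3,0,0,0)
Op 3: merge R3<->R2 -> R3=(3,0,0,0) R2=(3,0,0,0)
Op 4: merge R1<->R3 -> R1=(3,0,0,0) R3=(3,0,0,0)
Op 5: inc R3 by 4 -> R3=(3,0,0,4) value=7
Op 6: merge R3<->R1 -> R3=(3,0,0,4) R1=(3,0,0,4)
Op 7: merge R1<->R0 -> R1=(3,0,0,4) R0=(3,0,0,4)
Op 8: inc R0 by 3 -> R0=(6,0,0,4) value=10
Op 9: merge R2<->R1 -> R2=(3,0,0,4) R1=(3,0,0,4)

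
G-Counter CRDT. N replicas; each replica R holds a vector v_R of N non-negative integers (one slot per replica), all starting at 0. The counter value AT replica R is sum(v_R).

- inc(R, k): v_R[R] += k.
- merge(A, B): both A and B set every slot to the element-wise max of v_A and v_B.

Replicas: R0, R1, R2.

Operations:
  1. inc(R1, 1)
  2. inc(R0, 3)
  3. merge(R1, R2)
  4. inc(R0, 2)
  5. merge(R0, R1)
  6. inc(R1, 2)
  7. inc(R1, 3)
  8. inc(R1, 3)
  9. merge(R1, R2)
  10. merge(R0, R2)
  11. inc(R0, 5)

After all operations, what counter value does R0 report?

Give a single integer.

Answer: 19

Derivation:
Op 1: inc R1 by 1 -> R1=(0,1,0) value=1
Op 2: inc R0 by 3 -> R0=(3,0,0) value=3
Op 3: merge R1<->R2 -> R1=(0,1,0) R2=(0,1,0)
Op 4: inc R0 by 2 -> R0=(5,0,0) value=5
Op 5: merge R0<->R1 -> R0=(5,1,0) R1=(5,1,0)
Op 6: inc R1 by 2 -> R1=(5,3,0) value=8
Op 7: inc R1 by 3 -> R1=(5,6,0) value=11
Op 8: inc R1 by 3 -> R1=(5,9,0) value=14
Op 9: merge R1<->R2 -> R1=(5,9,0) R2=(5,9,0)
Op 10: merge R0<->R2 -> R0=(5,9,0) R2=(5,9,0)
Op 11: inc R0 by 5 -> R0=(10,9,0) value=19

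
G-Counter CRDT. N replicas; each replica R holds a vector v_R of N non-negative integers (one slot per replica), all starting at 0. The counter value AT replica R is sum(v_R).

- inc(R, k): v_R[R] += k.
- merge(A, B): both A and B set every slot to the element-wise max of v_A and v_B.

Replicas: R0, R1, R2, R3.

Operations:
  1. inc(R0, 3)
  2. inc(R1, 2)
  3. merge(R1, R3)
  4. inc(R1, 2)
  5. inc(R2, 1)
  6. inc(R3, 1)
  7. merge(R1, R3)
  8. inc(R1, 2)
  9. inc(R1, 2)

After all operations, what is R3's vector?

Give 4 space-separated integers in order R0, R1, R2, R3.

Answer: 0 4 0 1

Derivation:
Op 1: inc R0 by 3 -> R0=(3,0,0,0) value=3
Op 2: inc R1 by 2 -> R1=(0,2,0,0) value=2
Op 3: merge R1<->R3 -> R1=(0,2,0,0) R3=(0,2,0,0)
Op 4: inc R1 by 2 -> R1=(0,4,0,0) value=4
Op 5: inc R2 by 1 -> R2=(0,0,1,0) value=1
Op 6: inc R3 by 1 -> R3=(0,2,0,1) value=3
Op 7: merge R1<->R3 -> R1=(0,4,0,1) R3=(0,4,0,1)
Op 8: inc R1 by 2 -> R1=(0,6,0,1) value=7
Op 9: inc R1 by 2 -> R1=(0,8,0,1) value=9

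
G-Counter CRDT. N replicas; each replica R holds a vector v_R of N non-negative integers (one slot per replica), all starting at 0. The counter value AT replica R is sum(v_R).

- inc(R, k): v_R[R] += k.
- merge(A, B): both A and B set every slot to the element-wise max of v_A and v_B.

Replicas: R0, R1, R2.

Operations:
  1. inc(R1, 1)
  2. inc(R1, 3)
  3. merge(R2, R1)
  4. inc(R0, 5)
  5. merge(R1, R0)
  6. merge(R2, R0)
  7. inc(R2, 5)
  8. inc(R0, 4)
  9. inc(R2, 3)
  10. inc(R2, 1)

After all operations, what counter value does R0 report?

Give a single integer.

Op 1: inc R1 by 1 -> R1=(0,1,0) value=1
Op 2: inc R1 by 3 -> R1=(0,4,0) value=4
Op 3: merge R2<->R1 -> R2=(0,4,0) R1=(0,4,0)
Op 4: inc R0 by 5 -> R0=(5,0,0) value=5
Op 5: merge R1<->R0 -> R1=(5,4,0) R0=(5,4,0)
Op 6: merge R2<->R0 -> R2=(5,4,0) R0=(5,4,0)
Op 7: inc R2 by 5 -> R2=(5,4,5) value=14
Op 8: inc R0 by 4 -> R0=(9,4,0) value=13
Op 9: inc R2 by 3 -> R2=(5,4,8) value=17
Op 10: inc R2 by 1 -> R2=(5,4,9) value=18

Answer: 13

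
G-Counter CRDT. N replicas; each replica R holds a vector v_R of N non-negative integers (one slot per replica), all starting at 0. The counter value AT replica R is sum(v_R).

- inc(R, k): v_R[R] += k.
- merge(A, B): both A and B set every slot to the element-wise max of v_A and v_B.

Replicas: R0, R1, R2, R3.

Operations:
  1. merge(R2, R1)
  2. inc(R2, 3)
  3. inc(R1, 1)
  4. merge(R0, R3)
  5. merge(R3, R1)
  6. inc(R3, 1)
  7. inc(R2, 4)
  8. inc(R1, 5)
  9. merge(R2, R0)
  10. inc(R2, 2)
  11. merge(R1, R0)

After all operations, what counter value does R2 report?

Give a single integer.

Op 1: merge R2<->R1 -> R2=(0,0,0,0) R1=(0,0,0,0)
Op 2: inc R2 by 3 -> R2=(0,0,3,0) value=3
Op 3: inc R1 by 1 -> R1=(0,1,0,0) value=1
Op 4: merge R0<->R3 -> R0=(0,0,0,0) R3=(0,0,0,0)
Op 5: merge R3<->R1 -> R3=(0,1,0,0) R1=(0,1,0,0)
Op 6: inc R3 by 1 -> R3=(0,1,0,1) value=2
Op 7: inc R2 by 4 -> R2=(0,0,7,0) value=7
Op 8: inc R1 by 5 -> R1=(0,6,0,0) value=6
Op 9: merge R2<->R0 -> R2=(0,0,7,0) R0=(0,0,7,0)
Op 10: inc R2 by 2 -> R2=(0,0,9,0) value=9
Op 11: merge R1<->R0 -> R1=(0,6,7,0) R0=(0,6,7,0)

Answer: 9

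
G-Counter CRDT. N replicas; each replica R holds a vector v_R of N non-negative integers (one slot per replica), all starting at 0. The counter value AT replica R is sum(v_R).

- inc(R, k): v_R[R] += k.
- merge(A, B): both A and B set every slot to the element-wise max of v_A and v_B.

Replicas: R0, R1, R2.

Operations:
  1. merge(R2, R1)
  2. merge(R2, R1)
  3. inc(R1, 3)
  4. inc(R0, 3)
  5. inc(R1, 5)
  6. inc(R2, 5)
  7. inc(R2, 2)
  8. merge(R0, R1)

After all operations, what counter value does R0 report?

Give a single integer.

Op 1: merge R2<->R1 -> R2=(0,0,0) R1=(0,0,0)
Op 2: merge R2<->R1 -> R2=(0,0,0) R1=(0,0,0)
Op 3: inc R1 by 3 -> R1=(0,3,0) value=3
Op 4: inc R0 by 3 -> R0=(3,0,0) value=3
Op 5: inc R1 by 5 -> R1=(0,8,0) value=8
Op 6: inc R2 by 5 -> R2=(0,0,5) value=5
Op 7: inc R2 by 2 -> R2=(0,0,7) value=7
Op 8: merge R0<->R1 -> R0=(3,8,0) R1=(3,8,0)

Answer: 11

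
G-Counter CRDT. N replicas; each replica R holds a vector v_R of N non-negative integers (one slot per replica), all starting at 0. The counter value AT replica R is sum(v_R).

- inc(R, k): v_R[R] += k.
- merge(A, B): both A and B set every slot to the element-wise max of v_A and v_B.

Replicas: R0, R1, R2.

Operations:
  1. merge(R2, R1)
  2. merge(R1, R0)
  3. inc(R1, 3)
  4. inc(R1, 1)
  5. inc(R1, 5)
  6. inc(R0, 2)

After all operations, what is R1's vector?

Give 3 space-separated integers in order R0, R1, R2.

Op 1: merge R2<->R1 -> R2=(0,0,0) R1=(0,0,0)
Op 2: merge R1<->R0 -> R1=(0,0,0) R0=(0,0,0)
Op 3: inc R1 by 3 -> R1=(0,3,0) value=3
Op 4: inc R1 by 1 -> R1=(0,4,0) value=4
Op 5: inc R1 by 5 -> R1=(0,9,0) value=9
Op 6: inc R0 by 2 -> R0=(2,0,0) value=2

Answer: 0 9 0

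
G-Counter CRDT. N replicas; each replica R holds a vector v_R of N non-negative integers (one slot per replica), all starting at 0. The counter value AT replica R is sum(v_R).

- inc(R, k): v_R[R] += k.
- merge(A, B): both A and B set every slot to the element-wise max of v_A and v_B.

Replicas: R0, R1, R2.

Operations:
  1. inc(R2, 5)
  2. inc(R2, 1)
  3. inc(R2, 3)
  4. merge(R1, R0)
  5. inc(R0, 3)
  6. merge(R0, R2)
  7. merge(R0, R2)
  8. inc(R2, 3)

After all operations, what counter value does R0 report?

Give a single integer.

Answer: 12

Derivation:
Op 1: inc R2 by 5 -> R2=(0,0,5) value=5
Op 2: inc R2 by 1 -> R2=(0,0,6) value=6
Op 3: inc R2 by 3 -> R2=(0,0,9) value=9
Op 4: merge R1<->R0 -> R1=(0,0,0) R0=(0,0,0)
Op 5: inc R0 by 3 -> R0=(3,0,0) value=3
Op 6: merge R0<->R2 -> R0=(3,0,9) R2=(3,0,9)
Op 7: merge R0<->R2 -> R0=(3,0,9) R2=(3,0,9)
Op 8: inc R2 by 3 -> R2=(3,0,12) value=15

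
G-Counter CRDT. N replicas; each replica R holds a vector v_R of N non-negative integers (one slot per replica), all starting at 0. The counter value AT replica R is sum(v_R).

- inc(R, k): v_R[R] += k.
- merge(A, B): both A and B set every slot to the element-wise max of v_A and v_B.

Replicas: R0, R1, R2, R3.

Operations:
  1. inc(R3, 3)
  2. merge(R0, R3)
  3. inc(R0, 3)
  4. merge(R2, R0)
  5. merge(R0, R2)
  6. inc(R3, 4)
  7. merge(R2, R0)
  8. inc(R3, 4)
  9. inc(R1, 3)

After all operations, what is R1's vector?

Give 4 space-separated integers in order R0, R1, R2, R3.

Op 1: inc R3 by 3 -> R3=(0,0,0,3) value=3
Op 2: merge R0<->R3 -> R0=(0,0,0,3) R3=(0,0,0,3)
Op 3: inc R0 by 3 -> R0=(3,0,0,3) value=6
Op 4: merge R2<->R0 -> R2=(3,0,0,3) R0=(3,0,0,3)
Op 5: merge R0<->R2 -> R0=(3,0,0,3) R2=(3,0,0,3)
Op 6: inc R3 by 4 -> R3=(0,0,0,7) value=7
Op 7: merge R2<->R0 -> R2=(3,0,0,3) R0=(3,0,0,3)
Op 8: inc R3 by 4 -> R3=(0,0,0,11) value=11
Op 9: inc R1 by 3 -> R1=(0,3,0,0) value=3

Answer: 0 3 0 0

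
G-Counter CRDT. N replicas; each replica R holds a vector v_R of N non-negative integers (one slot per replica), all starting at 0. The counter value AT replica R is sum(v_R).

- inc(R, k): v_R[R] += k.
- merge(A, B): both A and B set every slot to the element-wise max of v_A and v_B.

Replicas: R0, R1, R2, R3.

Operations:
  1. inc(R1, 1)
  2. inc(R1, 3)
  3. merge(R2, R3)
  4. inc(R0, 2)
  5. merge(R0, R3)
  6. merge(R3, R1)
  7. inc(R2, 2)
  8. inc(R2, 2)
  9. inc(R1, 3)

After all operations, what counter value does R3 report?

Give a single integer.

Op 1: inc R1 by 1 -> R1=(0,1,0,0) value=1
Op 2: inc R1 by 3 -> R1=(0,4,0,0) value=4
Op 3: merge R2<->R3 -> R2=(0,0,0,0) R3=(0,0,0,0)
Op 4: inc R0 by 2 -> R0=(2,0,0,0) value=2
Op 5: merge R0<->R3 -> R0=(2,0,0,0) R3=(2,0,0,0)
Op 6: merge R3<->R1 -> R3=(2,4,0,0) R1=(2,4,0,0)
Op 7: inc R2 by 2 -> R2=(0,0,2,0) value=2
Op 8: inc R2 by 2 -> R2=(0,0,4,0) value=4
Op 9: inc R1 by 3 -> R1=(2,7,0,0) value=9

Answer: 6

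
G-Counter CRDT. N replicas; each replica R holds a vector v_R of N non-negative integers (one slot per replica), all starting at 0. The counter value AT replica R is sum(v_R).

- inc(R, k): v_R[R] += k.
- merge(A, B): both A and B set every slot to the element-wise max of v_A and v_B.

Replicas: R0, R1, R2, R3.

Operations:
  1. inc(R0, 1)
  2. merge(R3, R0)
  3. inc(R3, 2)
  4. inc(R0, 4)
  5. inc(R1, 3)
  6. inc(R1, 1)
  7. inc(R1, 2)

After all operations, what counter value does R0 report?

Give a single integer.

Answer: 5

Derivation:
Op 1: inc R0 by 1 -> R0=(1,0,0,0) value=1
Op 2: merge R3<->R0 -> R3=(1,0,0,0) R0=(1,0,0,0)
Op 3: inc R3 by 2 -> R3=(1,0,0,2) value=3
Op 4: inc R0 by 4 -> R0=(5,0,0,0) value=5
Op 5: inc R1 by 3 -> R1=(0,3,0,0) value=3
Op 6: inc R1 by 1 -> R1=(0,4,0,0) value=4
Op 7: inc R1 by 2 -> R1=(0,6,0,0) value=6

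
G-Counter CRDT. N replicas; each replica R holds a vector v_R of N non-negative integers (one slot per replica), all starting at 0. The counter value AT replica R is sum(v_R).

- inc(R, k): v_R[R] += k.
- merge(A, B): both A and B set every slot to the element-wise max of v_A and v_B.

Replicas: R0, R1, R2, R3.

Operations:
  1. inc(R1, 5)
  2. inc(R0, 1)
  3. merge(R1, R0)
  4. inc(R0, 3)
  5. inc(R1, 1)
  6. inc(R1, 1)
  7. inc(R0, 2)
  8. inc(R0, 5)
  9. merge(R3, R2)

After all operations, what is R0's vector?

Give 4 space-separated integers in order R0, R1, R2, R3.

Answer: 11 5 0 0

Derivation:
Op 1: inc R1 by 5 -> R1=(0,5,0,0) value=5
Op 2: inc R0 by 1 -> R0=(1,0,0,0) value=1
Op 3: merge R1<->R0 -> R1=(1,5,0,0) R0=(1,5,0,0)
Op 4: inc R0 by 3 -> R0=(4,5,0,0) value=9
Op 5: inc R1 by 1 -> R1=(1,6,0,0) value=7
Op 6: inc R1 by 1 -> R1=(1,7,0,0) value=8
Op 7: inc R0 by 2 -> R0=(6,5,0,0) value=11
Op 8: inc R0 by 5 -> R0=(11,5,0,0) value=16
Op 9: merge R3<->R2 -> R3=(0,0,0,0) R2=(0,0,0,0)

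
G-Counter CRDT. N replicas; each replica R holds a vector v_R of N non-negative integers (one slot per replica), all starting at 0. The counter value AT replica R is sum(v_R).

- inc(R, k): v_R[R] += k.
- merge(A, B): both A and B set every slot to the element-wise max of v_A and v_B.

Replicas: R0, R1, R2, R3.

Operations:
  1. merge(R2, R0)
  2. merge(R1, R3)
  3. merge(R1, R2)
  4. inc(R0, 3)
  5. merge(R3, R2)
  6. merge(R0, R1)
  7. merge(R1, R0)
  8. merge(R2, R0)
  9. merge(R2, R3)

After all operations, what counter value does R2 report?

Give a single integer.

Answer: 3

Derivation:
Op 1: merge R2<->R0 -> R2=(0,0,0,0) R0=(0,0,0,0)
Op 2: merge R1<->R3 -> R1=(0,0,0,0) R3=(0,0,0,0)
Op 3: merge R1<->R2 -> R1=(0,0,0,0) R2=(0,0,0,0)
Op 4: inc R0 by 3 -> R0=(3,0,0,0) value=3
Op 5: merge R3<->R2 -> R3=(0,0,0,0) R2=(0,0,0,0)
Op 6: merge R0<->R1 -> R0=(3,0,0,0) R1=(3,0,0,0)
Op 7: merge R1<->R0 -> R1=(3,0,0,0) R0=(3,0,0,0)
Op 8: merge R2<->R0 -> R2=(3,0,0,0) R0=(3,0,0,0)
Op 9: merge R2<->R3 -> R2=(3,0,0,0) R3=(3,0,0,0)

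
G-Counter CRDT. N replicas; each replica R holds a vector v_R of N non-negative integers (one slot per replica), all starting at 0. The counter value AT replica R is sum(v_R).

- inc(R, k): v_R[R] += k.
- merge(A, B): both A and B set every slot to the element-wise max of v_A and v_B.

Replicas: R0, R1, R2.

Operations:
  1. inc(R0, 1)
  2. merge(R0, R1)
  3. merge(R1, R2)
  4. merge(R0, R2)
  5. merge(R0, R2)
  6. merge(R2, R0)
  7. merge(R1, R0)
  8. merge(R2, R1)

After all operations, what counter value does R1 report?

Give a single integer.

Answer: 1

Derivation:
Op 1: inc R0 by 1 -> R0=(1,0,0) value=1
Op 2: merge R0<->R1 -> R0=(1,0,0) R1=(1,0,0)
Op 3: merge R1<->R2 -> R1=(1,0,0) R2=(1,0,0)
Op 4: merge R0<->R2 -> R0=(1,0,0) R2=(1,0,0)
Op 5: merge R0<->R2 -> R0=(1,0,0) R2=(1,0,0)
Op 6: merge R2<->R0 -> R2=(1,0,0) R0=(1,0,0)
Op 7: merge R1<->R0 -> R1=(1,0,0) R0=(1,0,0)
Op 8: merge R2<->R1 -> R2=(1,0,0) R1=(1,0,0)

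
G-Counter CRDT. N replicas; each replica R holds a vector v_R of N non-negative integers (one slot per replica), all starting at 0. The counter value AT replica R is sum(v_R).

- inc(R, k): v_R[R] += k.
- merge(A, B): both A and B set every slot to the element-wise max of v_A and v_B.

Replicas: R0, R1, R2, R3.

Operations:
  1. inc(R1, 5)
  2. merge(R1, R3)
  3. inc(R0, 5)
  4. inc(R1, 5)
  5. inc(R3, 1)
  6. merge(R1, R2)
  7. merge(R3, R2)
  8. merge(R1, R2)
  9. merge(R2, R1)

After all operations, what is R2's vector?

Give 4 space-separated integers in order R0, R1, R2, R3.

Op 1: inc R1 by 5 -> R1=(0,5,0,0) value=5
Op 2: merge R1<->R3 -> R1=(0,5,0,0) R3=(0,5,0,0)
Op 3: inc R0 by 5 -> R0=(5,0,0,0) value=5
Op 4: inc R1 by 5 -> R1=(0,10,0,0) value=10
Op 5: inc R3 by 1 -> R3=(0,5,0,1) value=6
Op 6: merge R1<->R2 -> R1=(0,10,0,0) R2=(0,10,0,0)
Op 7: merge R3<->R2 -> R3=(0,10,0,1) R2=(0,10,0,1)
Op 8: merge R1<->R2 -> R1=(0,10,0,1) R2=(0,10,0,1)
Op 9: merge R2<->R1 -> R2=(0,10,0,1) R1=(0,10,0,1)

Answer: 0 10 0 1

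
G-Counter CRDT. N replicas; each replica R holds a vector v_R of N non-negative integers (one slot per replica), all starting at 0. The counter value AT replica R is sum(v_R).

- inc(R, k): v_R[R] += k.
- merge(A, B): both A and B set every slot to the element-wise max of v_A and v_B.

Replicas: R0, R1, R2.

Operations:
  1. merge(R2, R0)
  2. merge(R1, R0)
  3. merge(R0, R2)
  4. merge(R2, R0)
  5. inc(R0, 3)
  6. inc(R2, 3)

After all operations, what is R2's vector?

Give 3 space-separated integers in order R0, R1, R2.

Op 1: merge R2<->R0 -> R2=(0,0,0) R0=(0,0,0)
Op 2: merge R1<->R0 -> R1=(0,0,0) R0=(0,0,0)
Op 3: merge R0<->R2 -> R0=(0,0,0) R2=(0,0,0)
Op 4: merge R2<->R0 -> R2=(0,0,0) R0=(0,0,0)
Op 5: inc R0 by 3 -> R0=(3,0,0) value=3
Op 6: inc R2 by 3 -> R2=(0,0,3) value=3

Answer: 0 0 3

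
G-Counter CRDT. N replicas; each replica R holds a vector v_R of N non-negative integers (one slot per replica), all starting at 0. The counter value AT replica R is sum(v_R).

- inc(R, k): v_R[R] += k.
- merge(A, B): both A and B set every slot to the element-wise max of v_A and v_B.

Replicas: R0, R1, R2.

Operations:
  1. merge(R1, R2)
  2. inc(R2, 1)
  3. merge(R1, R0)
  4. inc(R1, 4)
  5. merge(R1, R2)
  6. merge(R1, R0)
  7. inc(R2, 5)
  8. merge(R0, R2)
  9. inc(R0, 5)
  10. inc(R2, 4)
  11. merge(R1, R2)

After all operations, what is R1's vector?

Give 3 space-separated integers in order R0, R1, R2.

Answer: 0 4 10

Derivation:
Op 1: merge R1<->R2 -> R1=(0,0,0) R2=(0,0,0)
Op 2: inc R2 by 1 -> R2=(0,0,1) value=1
Op 3: merge R1<->R0 -> R1=(0,0,0) R0=(0,0,0)
Op 4: inc R1 by 4 -> R1=(0,4,0) value=4
Op 5: merge R1<->R2 -> R1=(0,4,1) R2=(0,4,1)
Op 6: merge R1<->R0 -> R1=(0,4,1) R0=(0,4,1)
Op 7: inc R2 by 5 -> R2=(0,4,6) value=10
Op 8: merge R0<->R2 -> R0=(0,4,6) R2=(0,4,6)
Op 9: inc R0 by 5 -> R0=(5,4,6) value=15
Op 10: inc R2 by 4 -> R2=(0,4,10) value=14
Op 11: merge R1<->R2 -> R1=(0,4,10) R2=(0,4,10)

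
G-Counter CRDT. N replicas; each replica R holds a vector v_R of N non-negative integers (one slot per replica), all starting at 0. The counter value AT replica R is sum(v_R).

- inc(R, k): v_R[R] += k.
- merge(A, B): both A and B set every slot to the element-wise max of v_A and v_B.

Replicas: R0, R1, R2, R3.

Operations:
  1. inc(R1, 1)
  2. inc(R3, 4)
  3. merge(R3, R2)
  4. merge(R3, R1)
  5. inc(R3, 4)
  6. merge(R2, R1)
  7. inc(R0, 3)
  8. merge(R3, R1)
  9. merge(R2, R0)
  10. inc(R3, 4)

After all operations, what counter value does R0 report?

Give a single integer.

Answer: 8

Derivation:
Op 1: inc R1 by 1 -> R1=(0,1,0,0) value=1
Op 2: inc R3 by 4 -> R3=(0,0,0,4) value=4
Op 3: merge R3<->R2 -> R3=(0,0,0,4) R2=(0,0,0,4)
Op 4: merge R3<->R1 -> R3=(0,1,0,4) R1=(0,1,0,4)
Op 5: inc R3 by 4 -> R3=(0,1,0,8) value=9
Op 6: merge R2<->R1 -> R2=(0,1,0,4) R1=(0,1,0,4)
Op 7: inc R0 by 3 -> R0=(3,0,0,0) value=3
Op 8: merge R3<->R1 -> R3=(0,1,0,8) R1=(0,1,0,8)
Op 9: merge R2<->R0 -> R2=(3,1,0,4) R0=(3,1,0,4)
Op 10: inc R3 by 4 -> R3=(0,1,0,12) value=13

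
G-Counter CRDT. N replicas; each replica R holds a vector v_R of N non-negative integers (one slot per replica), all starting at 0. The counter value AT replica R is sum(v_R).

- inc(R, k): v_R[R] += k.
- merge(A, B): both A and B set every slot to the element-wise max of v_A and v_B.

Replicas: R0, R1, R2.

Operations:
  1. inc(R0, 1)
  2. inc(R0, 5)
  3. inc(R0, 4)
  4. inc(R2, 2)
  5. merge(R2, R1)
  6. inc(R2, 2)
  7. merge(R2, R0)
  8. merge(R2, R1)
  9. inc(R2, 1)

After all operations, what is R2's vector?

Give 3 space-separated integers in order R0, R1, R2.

Op 1: inc R0 by 1 -> R0=(1,0,0) value=1
Op 2: inc R0 by 5 -> R0=(6,0,0) value=6
Op 3: inc R0 by 4 -> R0=(10,0,0) value=10
Op 4: inc R2 by 2 -> R2=(0,0,2) value=2
Op 5: merge R2<->R1 -> R2=(0,0,2) R1=(0,0,2)
Op 6: inc R2 by 2 -> R2=(0,0,4) value=4
Op 7: merge R2<->R0 -> R2=(10,0,4) R0=(10,0,4)
Op 8: merge R2<->R1 -> R2=(10,0,4) R1=(10,0,4)
Op 9: inc R2 by 1 -> R2=(10,0,5) value=15

Answer: 10 0 5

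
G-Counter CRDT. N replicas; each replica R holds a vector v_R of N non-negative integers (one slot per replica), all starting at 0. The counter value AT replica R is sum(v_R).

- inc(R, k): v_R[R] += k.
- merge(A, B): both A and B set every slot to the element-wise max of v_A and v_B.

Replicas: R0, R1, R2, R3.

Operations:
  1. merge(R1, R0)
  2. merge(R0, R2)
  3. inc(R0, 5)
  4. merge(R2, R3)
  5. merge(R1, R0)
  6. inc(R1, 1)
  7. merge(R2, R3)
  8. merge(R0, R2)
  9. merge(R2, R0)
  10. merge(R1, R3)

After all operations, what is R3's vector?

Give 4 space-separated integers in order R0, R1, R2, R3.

Answer: 5 1 0 0

Derivation:
Op 1: merge R1<->R0 -> R1=(0,0,0,0) R0=(0,0,0,0)
Op 2: merge R0<->R2 -> R0=(0,0,0,0) R2=(0,0,0,0)
Op 3: inc R0 by 5 -> R0=(5,0,0,0) value=5
Op 4: merge R2<->R3 -> R2=(0,0,0,0) R3=(0,0,0,0)
Op 5: merge R1<->R0 -> R1=(5,0,0,0) R0=(5,0,0,0)
Op 6: inc R1 by 1 -> R1=(5,1,0,0) value=6
Op 7: merge R2<->R3 -> R2=(0,0,0,0) R3=(0,0,0,0)
Op 8: merge R0<->R2 -> R0=(5,0,0,0) R2=(5,0,0,0)
Op 9: merge R2<->R0 -> R2=(5,0,0,0) R0=(5,0,0,0)
Op 10: merge R1<->R3 -> R1=(5,1,0,0) R3=(5,1,0,0)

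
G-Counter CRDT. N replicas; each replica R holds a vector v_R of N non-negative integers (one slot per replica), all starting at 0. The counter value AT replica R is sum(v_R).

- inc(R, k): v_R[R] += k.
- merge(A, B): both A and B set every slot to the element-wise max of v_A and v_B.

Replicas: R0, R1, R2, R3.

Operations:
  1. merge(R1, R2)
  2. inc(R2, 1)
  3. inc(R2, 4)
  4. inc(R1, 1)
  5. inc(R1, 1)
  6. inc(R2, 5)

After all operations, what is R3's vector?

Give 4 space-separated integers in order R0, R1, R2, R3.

Answer: 0 0 0 0

Derivation:
Op 1: merge R1<->R2 -> R1=(0,0,0,0) R2=(0,0,0,0)
Op 2: inc R2 by 1 -> R2=(0,0,1,0) value=1
Op 3: inc R2 by 4 -> R2=(0,0,5,0) value=5
Op 4: inc R1 by 1 -> R1=(0,1,0,0) value=1
Op 5: inc R1 by 1 -> R1=(0,2,0,0) value=2
Op 6: inc R2 by 5 -> R2=(0,0,10,0) value=10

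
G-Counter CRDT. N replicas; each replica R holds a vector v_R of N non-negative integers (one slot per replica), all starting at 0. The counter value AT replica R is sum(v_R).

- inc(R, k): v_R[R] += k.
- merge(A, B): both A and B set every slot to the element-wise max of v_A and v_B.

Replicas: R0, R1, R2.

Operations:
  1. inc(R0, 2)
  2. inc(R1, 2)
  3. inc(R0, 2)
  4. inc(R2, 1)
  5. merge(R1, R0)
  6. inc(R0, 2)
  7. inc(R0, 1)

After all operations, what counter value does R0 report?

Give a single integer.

Answer: 9

Derivation:
Op 1: inc R0 by 2 -> R0=(2,0,0) value=2
Op 2: inc R1 by 2 -> R1=(0,2,0) value=2
Op 3: inc R0 by 2 -> R0=(4,0,0) value=4
Op 4: inc R2 by 1 -> R2=(0,0,1) value=1
Op 5: merge R1<->R0 -> R1=(4,2,0) R0=(4,2,0)
Op 6: inc R0 by 2 -> R0=(6,2,0) value=8
Op 7: inc R0 by 1 -> R0=(7,2,0) value=9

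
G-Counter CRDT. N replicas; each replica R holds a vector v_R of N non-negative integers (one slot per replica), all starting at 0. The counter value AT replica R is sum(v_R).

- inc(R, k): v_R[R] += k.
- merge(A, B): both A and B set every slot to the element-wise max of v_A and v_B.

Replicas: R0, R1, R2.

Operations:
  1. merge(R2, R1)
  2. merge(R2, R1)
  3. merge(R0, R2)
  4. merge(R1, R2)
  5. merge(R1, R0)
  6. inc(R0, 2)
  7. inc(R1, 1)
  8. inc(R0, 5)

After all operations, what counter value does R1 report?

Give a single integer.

Op 1: merge R2<->R1 -> R2=(0,0,0) R1=(0,0,0)
Op 2: merge R2<->R1 -> R2=(0,0,0) R1=(0,0,0)
Op 3: merge R0<->R2 -> R0=(0,0,0) R2=(0,0,0)
Op 4: merge R1<->R2 -> R1=(0,0,0) R2=(0,0,0)
Op 5: merge R1<->R0 -> R1=(0,0,0) R0=(0,0,0)
Op 6: inc R0 by 2 -> R0=(2,0,0) value=2
Op 7: inc R1 by 1 -> R1=(0,1,0) value=1
Op 8: inc R0 by 5 -> R0=(7,0,0) value=7

Answer: 1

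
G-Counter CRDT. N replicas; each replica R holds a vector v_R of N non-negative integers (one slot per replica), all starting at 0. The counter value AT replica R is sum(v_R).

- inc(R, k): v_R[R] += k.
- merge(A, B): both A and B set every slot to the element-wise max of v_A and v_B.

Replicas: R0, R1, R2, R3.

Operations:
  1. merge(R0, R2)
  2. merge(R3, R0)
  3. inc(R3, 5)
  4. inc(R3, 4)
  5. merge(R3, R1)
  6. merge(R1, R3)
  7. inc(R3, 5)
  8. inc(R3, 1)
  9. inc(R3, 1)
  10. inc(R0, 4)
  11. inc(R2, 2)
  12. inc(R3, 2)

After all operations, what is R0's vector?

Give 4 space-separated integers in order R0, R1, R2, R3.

Op 1: merge R0<->R2 -> R0=(0,0,0,0) R2=(0,0,0,0)
Op 2: merge R3<->R0 -> R3=(0,0,0,0) R0=(0,0,0,0)
Op 3: inc R3 by 5 -> R3=(0,0,0,5) value=5
Op 4: inc R3 by 4 -> R3=(0,0,0,9) value=9
Op 5: merge R3<->R1 -> R3=(0,0,0,9) R1=(0,0,0,9)
Op 6: merge R1<->R3 -> R1=(0,0,0,9) R3=(0,0,0,9)
Op 7: inc R3 by 5 -> R3=(0,0,0,14) value=14
Op 8: inc R3 by 1 -> R3=(0,0,0,15) value=15
Op 9: inc R3 by 1 -> R3=(0,0,0,16) value=16
Op 10: inc R0 by 4 -> R0=(4,0,0,0) value=4
Op 11: inc R2 by 2 -> R2=(0,0,2,0) value=2
Op 12: inc R3 by 2 -> R3=(0,0,0,18) value=18

Answer: 4 0 0 0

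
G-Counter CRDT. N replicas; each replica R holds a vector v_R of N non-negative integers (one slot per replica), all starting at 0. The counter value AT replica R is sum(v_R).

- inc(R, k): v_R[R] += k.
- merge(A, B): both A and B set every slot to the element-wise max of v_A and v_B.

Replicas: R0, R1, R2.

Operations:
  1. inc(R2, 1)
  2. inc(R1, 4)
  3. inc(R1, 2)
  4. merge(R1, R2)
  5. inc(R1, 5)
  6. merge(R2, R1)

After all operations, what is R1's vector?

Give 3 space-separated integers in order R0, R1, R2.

Answer: 0 11 1

Derivation:
Op 1: inc R2 by 1 -> R2=(0,0,1) value=1
Op 2: inc R1 by 4 -> R1=(0,4,0) value=4
Op 3: inc R1 by 2 -> R1=(0,6,0) value=6
Op 4: merge R1<->R2 -> R1=(0,6,1) R2=(0,6,1)
Op 5: inc R1 by 5 -> R1=(0,11,1) value=12
Op 6: merge R2<->R1 -> R2=(0,11,1) R1=(0,11,1)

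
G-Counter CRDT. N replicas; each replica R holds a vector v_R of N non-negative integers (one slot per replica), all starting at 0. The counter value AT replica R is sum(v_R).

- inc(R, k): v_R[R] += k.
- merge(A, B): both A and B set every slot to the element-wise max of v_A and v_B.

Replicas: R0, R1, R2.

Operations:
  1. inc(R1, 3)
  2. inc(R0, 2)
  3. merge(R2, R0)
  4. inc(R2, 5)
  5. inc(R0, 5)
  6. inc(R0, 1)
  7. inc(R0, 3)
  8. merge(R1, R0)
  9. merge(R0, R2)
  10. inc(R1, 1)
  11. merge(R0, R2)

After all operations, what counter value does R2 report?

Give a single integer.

Op 1: inc R1 by 3 -> R1=(0,3,0) value=3
Op 2: inc R0 by 2 -> R0=(2,0,0) value=2
Op 3: merge R2<->R0 -> R2=(2,0,0) R0=(2,0,0)
Op 4: inc R2 by 5 -> R2=(2,0,5) value=7
Op 5: inc R0 by 5 -> R0=(7,0,0) value=7
Op 6: inc R0 by 1 -> R0=(8,0,0) value=8
Op 7: inc R0 by 3 -> R0=(11,0,0) value=11
Op 8: merge R1<->R0 -> R1=(11,3,0) R0=(11,3,0)
Op 9: merge R0<->R2 -> R0=(11,3,5) R2=(11,3,5)
Op 10: inc R1 by 1 -> R1=(11,4,0) value=15
Op 11: merge R0<->R2 -> R0=(11,3,5) R2=(11,3,5)

Answer: 19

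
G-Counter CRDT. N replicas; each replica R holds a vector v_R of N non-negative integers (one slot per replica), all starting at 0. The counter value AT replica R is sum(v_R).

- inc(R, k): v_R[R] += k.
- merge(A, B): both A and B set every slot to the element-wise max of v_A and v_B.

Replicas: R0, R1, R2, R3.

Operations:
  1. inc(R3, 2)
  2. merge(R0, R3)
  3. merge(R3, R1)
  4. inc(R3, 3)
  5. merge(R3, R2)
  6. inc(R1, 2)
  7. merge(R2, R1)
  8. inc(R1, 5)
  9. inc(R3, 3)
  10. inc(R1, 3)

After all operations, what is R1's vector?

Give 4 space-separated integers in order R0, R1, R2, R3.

Op 1: inc R3 by 2 -> R3=(0,0,0,2) value=2
Op 2: merge R0<->R3 -> R0=(0,0,0,2) R3=(0,0,0,2)
Op 3: merge R3<->R1 -> R3=(0,0,0,2) R1=(0,0,0,2)
Op 4: inc R3 by 3 -> R3=(0,0,0,5) value=5
Op 5: merge R3<->R2 -> R3=(0,0,0,5) R2=(0,0,0,5)
Op 6: inc R1 by 2 -> R1=(0,2,0,2) value=4
Op 7: merge R2<->R1 -> R2=(0,2,0,5) R1=(0,2,0,5)
Op 8: inc R1 by 5 -> R1=(0,7,0,5) value=12
Op 9: inc R3 by 3 -> R3=(0,0,0,8) value=8
Op 10: inc R1 by 3 -> R1=(0,10,0,5) value=15

Answer: 0 10 0 5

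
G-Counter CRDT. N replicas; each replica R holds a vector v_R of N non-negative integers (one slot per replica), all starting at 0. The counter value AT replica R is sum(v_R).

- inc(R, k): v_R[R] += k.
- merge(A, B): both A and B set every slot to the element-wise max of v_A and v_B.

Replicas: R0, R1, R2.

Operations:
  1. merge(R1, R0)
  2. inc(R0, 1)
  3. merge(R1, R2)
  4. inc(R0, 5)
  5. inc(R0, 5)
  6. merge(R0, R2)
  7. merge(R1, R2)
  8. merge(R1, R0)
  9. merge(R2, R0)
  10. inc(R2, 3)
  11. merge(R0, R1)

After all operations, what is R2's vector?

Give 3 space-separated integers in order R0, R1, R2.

Op 1: merge R1<->R0 -> R1=(0,0,0) R0=(0,0,0)
Op 2: inc R0 by 1 -> R0=(1,0,0) value=1
Op 3: merge R1<->R2 -> R1=(0,0,0) R2=(0,0,0)
Op 4: inc R0 by 5 -> R0=(6,0,0) value=6
Op 5: inc R0 by 5 -> R0=(11,0,0) value=11
Op 6: merge R0<->R2 -> R0=(11,0,0) R2=(11,0,0)
Op 7: merge R1<->R2 -> R1=(11,0,0) R2=(11,0,0)
Op 8: merge R1<->R0 -> R1=(11,0,0) R0=(11,0,0)
Op 9: merge R2<->R0 -> R2=(11,0,0) R0=(11,0,0)
Op 10: inc R2 by 3 -> R2=(11,0,3) value=14
Op 11: merge R0<->R1 -> R0=(11,0,0) R1=(11,0,0)

Answer: 11 0 3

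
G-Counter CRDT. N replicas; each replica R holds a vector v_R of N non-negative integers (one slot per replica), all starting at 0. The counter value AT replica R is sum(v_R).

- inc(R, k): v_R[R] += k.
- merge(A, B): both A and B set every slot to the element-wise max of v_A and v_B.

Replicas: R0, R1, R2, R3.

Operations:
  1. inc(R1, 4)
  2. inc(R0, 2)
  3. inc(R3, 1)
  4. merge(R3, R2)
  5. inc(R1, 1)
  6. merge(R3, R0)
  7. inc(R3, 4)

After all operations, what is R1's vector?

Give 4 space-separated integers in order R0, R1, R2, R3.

Answer: 0 5 0 0

Derivation:
Op 1: inc R1 by 4 -> R1=(0,4,0,0) value=4
Op 2: inc R0 by 2 -> R0=(2,0,0,0) value=2
Op 3: inc R3 by 1 -> R3=(0,0,0,1) value=1
Op 4: merge R3<->R2 -> R3=(0,0,0,1) R2=(0,0,0,1)
Op 5: inc R1 by 1 -> R1=(0,5,0,0) value=5
Op 6: merge R3<->R0 -> R3=(2,0,0,1) R0=(2,0,0,1)
Op 7: inc R3 by 4 -> R3=(2,0,0,5) value=7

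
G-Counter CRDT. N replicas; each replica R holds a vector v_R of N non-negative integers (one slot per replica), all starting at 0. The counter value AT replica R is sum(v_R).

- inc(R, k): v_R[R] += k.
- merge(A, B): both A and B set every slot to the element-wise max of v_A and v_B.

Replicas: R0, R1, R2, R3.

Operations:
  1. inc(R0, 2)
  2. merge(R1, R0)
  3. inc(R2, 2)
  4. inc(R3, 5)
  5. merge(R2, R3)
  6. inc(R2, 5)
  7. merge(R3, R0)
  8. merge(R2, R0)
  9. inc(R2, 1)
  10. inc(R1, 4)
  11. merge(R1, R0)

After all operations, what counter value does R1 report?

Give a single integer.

Answer: 18

Derivation:
Op 1: inc R0 by 2 -> R0=(2,0,0,0) value=2
Op 2: merge R1<->R0 -> R1=(2,0,0,0) R0=(2,0,0,0)
Op 3: inc R2 by 2 -> R2=(0,0,2,0) value=2
Op 4: inc R3 by 5 -> R3=(0,0,0,5) value=5
Op 5: merge R2<->R3 -> R2=(0,0,2,5) R3=(0,0,2,5)
Op 6: inc R2 by 5 -> R2=(0,0,7,5) value=12
Op 7: merge R3<->R0 -> R3=(2,0,2,5) R0=(2,0,2,5)
Op 8: merge R2<->R0 -> R2=(2,0,7,5) R0=(2,0,7,5)
Op 9: inc R2 by 1 -> R2=(2,0,8,5) value=15
Op 10: inc R1 by 4 -> R1=(2,4,0,0) value=6
Op 11: merge R1<->R0 -> R1=(2,4,7,5) R0=(2,4,7,5)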